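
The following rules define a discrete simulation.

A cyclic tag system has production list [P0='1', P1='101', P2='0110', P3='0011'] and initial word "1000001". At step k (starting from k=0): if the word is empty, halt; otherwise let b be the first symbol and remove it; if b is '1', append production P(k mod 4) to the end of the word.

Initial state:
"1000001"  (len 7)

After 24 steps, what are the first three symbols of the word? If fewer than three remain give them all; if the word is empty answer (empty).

110

[0] "1000001"  (len 7)
[1] "0000011"  (len 7)
[2] "000011"  (len 6)
[3] "00011"  (len 5)
[4] "0011"  (len 4)
[5] "011"  (len 3)
[6] "11"  (len 2)
[7] "10110"  (len 5)
[8] "01100011"  (len 8)
[9] "1100011"  (len 7)
[10] "100011101"  (len 9)
[11] "000111010110"  (len 12)
[12] "00111010110"  (len 11)
[13] "0111010110"  (len 10)
[14] "111010110"  (len 9)
[15] "110101100110"  (len 12)
[16] "101011001100011"  (len 15)
[17] "010110011000111"  (len 15)
[18] "10110011000111"  (len 14)
[19] "01100110001110110"  (len 17)
[20] "1100110001110110"  (len 16)
[21] "1001100011101101"  (len 16)
[22] "001100011101101101"  (len 18)
[23] "01100011101101101"  (len 17)
[24] "1100011101101101"  (len 16)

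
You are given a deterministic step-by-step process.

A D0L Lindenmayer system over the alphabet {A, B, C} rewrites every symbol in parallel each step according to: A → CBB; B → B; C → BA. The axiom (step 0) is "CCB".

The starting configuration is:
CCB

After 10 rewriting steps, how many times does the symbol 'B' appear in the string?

gen 0: CCB
gen 1: BABAB
gen 2: BCBBBCBBB
gen 3: BBABBBBABBB
gen 4: BBCBBBBBBCBBBBB
gen 5: BBBABBBBBBBABBBBB
gen 6: BBBCBBBBBBBBBCBBBBBBB
gen 7: BBBBABBBBBBBBBBABBBBBBB
gen 8: BBBBCBBBBBBBBBBBBCBBBBBBBBB
gen 9: BBBBBABBBBBBBBBBBBBABBBBBBBBB
gen 10: BBBBBCBBBBBBBBBBBBBBBCBBBBBBBBBBB

31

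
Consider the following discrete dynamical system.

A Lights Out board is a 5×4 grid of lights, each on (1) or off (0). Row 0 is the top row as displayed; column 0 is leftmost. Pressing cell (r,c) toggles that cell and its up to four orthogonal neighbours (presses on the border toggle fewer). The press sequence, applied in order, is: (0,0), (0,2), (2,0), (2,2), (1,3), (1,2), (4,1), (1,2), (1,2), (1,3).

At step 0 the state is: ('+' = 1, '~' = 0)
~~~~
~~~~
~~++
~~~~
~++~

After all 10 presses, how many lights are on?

11

0) ~~~~
~~~~
~~++
~~~~
~++~
1) ++~~
+~~~
~~++
~~~~
~++~
2) +~++
+~+~
~~++
~~~~
~++~
3) +~++
~~+~
++++
+~~~
~++~
4) +~++
~~~~
+~~~
+~+~
~++~
5) +~+~
~~++
+~~+
+~+~
~++~
6) +~~~
~+~~
+~++
+~+~
~++~
7) +~~~
~+~~
+~++
+++~
+~~~
8) +~+~
~~++
+~~+
+++~
+~~~
9) +~~~
~+~~
+~++
+++~
+~~~
10) +~~+
~+++
+~+~
+++~
+~~~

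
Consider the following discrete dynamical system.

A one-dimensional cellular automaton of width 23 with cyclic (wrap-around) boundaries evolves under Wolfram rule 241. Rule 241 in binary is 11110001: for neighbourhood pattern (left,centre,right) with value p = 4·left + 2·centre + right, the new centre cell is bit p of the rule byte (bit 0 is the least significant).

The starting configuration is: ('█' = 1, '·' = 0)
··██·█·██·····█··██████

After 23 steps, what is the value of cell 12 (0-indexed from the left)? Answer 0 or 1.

0) ··██·█·██·····█··██████
1) █··██·█·█████··█··█████
2) ██··██·█·█████··█··████
3) ███··██·█·█████··█··███
4) ████··██·█·█████··█··██
5) █████··██·█·█████··█··█
6) ██████··██·█·█████··█··
7) ·██████··██·█·█████··█·
8) ··██████··██·█·█████··█
9) █··██████··██·█·█████··
10) ·█··██████··██·█·█████·
11) ··█··██████··██·█·█████
12) █··█··██████··██·█·████
13) ██··█··██████··██·█·███
14) ███··█··██████··██·█·██
15) ████··█··██████··██·█·█
16) █████··█··██████··██·█·
17) ·█████··█··██████··██·█
18) █·█████··█··██████··██·
19) ·█·█████··█··██████··██
20) █·█·█████··█··██████··█
21) ██·█·█████··█··██████··
22) ·██·█·█████··█··██████·
23) ··██·█·█████··█··██████

0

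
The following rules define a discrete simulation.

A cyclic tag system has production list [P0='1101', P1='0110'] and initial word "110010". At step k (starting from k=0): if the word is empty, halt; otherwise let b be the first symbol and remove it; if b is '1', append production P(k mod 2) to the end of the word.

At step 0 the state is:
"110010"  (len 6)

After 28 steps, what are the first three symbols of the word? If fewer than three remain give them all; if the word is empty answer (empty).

t=0: "110010"  (len 6)
t=1: "100101101"  (len 9)
t=2: "001011010110"  (len 12)
t=3: "01011010110"  (len 11)
t=4: "1011010110"  (len 10)
t=5: "0110101101101"  (len 13)
t=6: "110101101101"  (len 12)
t=7: "101011011011101"  (len 15)
t=8: "010110110111010110"  (len 18)
t=9: "10110110111010110"  (len 17)
t=10: "01101101110101100110"  (len 20)
t=11: "1101101110101100110"  (len 19)
t=12: "1011011101011001100110"  (len 22)
t=13: "0110111010110011001101101"  (len 25)
t=14: "110111010110011001101101"  (len 24)
t=15: "101110101100110011011011101"  (len 27)
t=16: "011101011001100110110111010110"  (len 30)
t=17: "11101011001100110110111010110"  (len 29)
t=18: "11010110011001101101110101100110"  (len 32)
t=19: "10101100110011011011101011001101101"  (len 35)
t=20: "01011001100110110111010110011011010110"  (len 38)
t=21: "1011001100110110111010110011011010110"  (len 37)
t=22: "0110011001101101110101100110110101100110"  (len 40)
t=23: "110011001101101110101100110110101100110"  (len 39)
t=24: "100110011011011101011001101101011001100110"  (len 42)
t=25: "001100110110111010110011011010110011001101101"  (len 45)
t=26: "01100110110111010110011011010110011001101101"  (len 44)
t=27: "1100110110111010110011011010110011001101101"  (len 43)
t=28: "1001101101110101100110110101100110011011010110"  (len 46)

100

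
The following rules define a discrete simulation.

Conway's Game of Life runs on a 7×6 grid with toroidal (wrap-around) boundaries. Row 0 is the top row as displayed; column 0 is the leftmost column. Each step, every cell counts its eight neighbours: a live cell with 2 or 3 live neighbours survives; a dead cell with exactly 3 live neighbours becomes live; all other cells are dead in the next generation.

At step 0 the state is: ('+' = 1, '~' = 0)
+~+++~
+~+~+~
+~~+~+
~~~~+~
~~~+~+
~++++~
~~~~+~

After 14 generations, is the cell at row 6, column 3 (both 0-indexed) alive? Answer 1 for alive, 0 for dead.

step 0: +~+++~
+~+~+~
+~~+~+
~~~~+~
~~~+~+
~++++~
~~~~+~
step 1: ~~+~+~
+~+~~~
++~+~~
+~~+~~
~~~~~+
~~+~~+
~~~~~~
step 2: ~+~+~~
+~+~~+
+~~+~+
+++~++
+~~~++
~~~~~~
~~~+~~
step 3: ++~++~
~~++~+
~~~+~~
~~+~~~
~~~++~
~~~~++
~~+~~~
step 4: ++~~++
++~~~+
~~~++~
~~+~+~
~~~+++
~~~~++
+++~~~
step 5: ~~~~+~
~+++~~
+++++~
~~+~~~
~~~~~~
~++~~~
~~++~~
step 6: ~+~~+~
+~~~~+
+~~~+~
~~+~~~
~++~~~
~+++~~
~+++~~
step 7: ~+~+++
++~~+~
++~~~~
~~++~~
~~~~~~
+~~~~~
+~~~+~
step 8: ~+++~~
~~~++~
+~~+~+
~++~~~
~~~~~~
~~~~~+
++~++~
step 9: ++~~~+
++~~~+
++~+~+
+++~~~
~~~~~~
+~~~++
++~+++
step 10: ~~~~~~
~~~~~~
~~~~+~
~~+~~+
~~~~~~
~+~+~~
~~++~~
step 11: ~~~~~~
~~~~~~
~~~~~~
~~~~~~
~~+~~~
~~~+~~
~~++~~
step 12: ~~~~~~
~~~~~~
~~~~~~
~~~~~~
~~~~~~
~~~+~~
~~++~~
step 13: ~~~~~~
~~~~~~
~~~~~~
~~~~~~
~~~~~~
~~++~~
~~++~~
step 14: ~~~~~~
~~~~~~
~~~~~~
~~~~~~
~~~~~~
~~++~~
~~++~~

1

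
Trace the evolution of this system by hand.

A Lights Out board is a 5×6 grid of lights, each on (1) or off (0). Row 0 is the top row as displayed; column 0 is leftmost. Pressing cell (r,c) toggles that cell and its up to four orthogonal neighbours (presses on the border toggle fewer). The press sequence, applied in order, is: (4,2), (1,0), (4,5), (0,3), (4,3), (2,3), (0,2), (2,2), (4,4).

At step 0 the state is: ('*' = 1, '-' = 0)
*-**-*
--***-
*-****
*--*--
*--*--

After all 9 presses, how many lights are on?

gen 0: *-**-*
--***-
*-****
*--*--
*--*--
gen 1: *-**-*
--***-
*-****
*-**--
***---
gen 2: --**-*
*****-
--****
*-**--
***---
gen 3: --**-*
*****-
--****
*-**-*
***-**
gen 4: ----**
***-*-
--****
*-**-*
***-**
gen 5: ----**
***-*-
--****
*-*--*
**-*-*
gen 6: ----**
*****-
-----*
*-**-*
**-*-*
gen 7: -*****
**-**-
-----*
*-**-*
**-*-*
gen 8: -*****
*****-
-***-*
*--*-*
**-*-*
gen 9: -*****
*****-
-***-*
*--***
**--*-

21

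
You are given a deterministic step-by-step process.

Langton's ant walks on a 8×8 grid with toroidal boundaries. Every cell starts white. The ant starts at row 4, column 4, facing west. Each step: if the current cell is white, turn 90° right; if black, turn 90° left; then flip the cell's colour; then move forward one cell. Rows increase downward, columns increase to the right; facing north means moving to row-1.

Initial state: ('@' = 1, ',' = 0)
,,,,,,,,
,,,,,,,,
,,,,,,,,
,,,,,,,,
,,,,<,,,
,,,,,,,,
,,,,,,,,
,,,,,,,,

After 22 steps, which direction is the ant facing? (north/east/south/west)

k=0  ,,,,,,,,
,,,,,,,,
,,,,,,,,
,,,,,,,,
,,,,<,,,
,,,,,,,,
,,,,,,,,
,,,,,,,,
k=1  ,,,,,,,,
,,,,,,,,
,,,,,,,,
,,,,^,,,
,,,,@,,,
,,,,,,,,
,,,,,,,,
,,,,,,,,
k=2  ,,,,,,,,
,,,,,,,,
,,,,,,,,
,,,,@>,,
,,,,@,,,
,,,,,,,,
,,,,,,,,
,,,,,,,,
k=3  ,,,,,,,,
,,,,,,,,
,,,,,,,,
,,,,@@,,
,,,,@v,,
,,,,,,,,
,,,,,,,,
,,,,,,,,
k=4  ,,,,,,,,
,,,,,,,,
,,,,,,,,
,,,,@@,,
,,,,<@,,
,,,,,,,,
,,,,,,,,
,,,,,,,,
k=5  ,,,,,,,,
,,,,,,,,
,,,,,,,,
,,,,@@,,
,,,,,@,,
,,,,v,,,
,,,,,,,,
,,,,,,,,
k=6  ,,,,,,,,
,,,,,,,,
,,,,,,,,
,,,,@@,,
,,,,,@,,
,,,<@,,,
,,,,,,,,
,,,,,,,,
k=7  ,,,,,,,,
,,,,,,,,
,,,,,,,,
,,,,@@,,
,,,^,@,,
,,,@@,,,
,,,,,,,,
,,,,,,,,
k=8  ,,,,,,,,
,,,,,,,,
,,,,,,,,
,,,,@@,,
,,,@>@,,
,,,@@,,,
,,,,,,,,
,,,,,,,,
k=9  ,,,,,,,,
,,,,,,,,
,,,,,,,,
,,,,@@,,
,,,@@@,,
,,,@v,,,
,,,,,,,,
,,,,,,,,
k=10  ,,,,,,,,
,,,,,,,,
,,,,,,,,
,,,,@@,,
,,,@@@,,
,,,@,>,,
,,,,,,,,
,,,,,,,,
k=11  ,,,,,,,,
,,,,,,,,
,,,,,,,,
,,,,@@,,
,,,@@@,,
,,,@,@,,
,,,,,v,,
,,,,,,,,
k=12  ,,,,,,,,
,,,,,,,,
,,,,,,,,
,,,,@@,,
,,,@@@,,
,,,@,@,,
,,,,<@,,
,,,,,,,,
k=13  ,,,,,,,,
,,,,,,,,
,,,,,,,,
,,,,@@,,
,,,@@@,,
,,,@^@,,
,,,,@@,,
,,,,,,,,
k=14  ,,,,,,,,
,,,,,,,,
,,,,,,,,
,,,,@@,,
,,,@@@,,
,,,@@>,,
,,,,@@,,
,,,,,,,,
k=15  ,,,,,,,,
,,,,,,,,
,,,,,,,,
,,,,@@,,
,,,@@^,,
,,,@@,,,
,,,,@@,,
,,,,,,,,
k=16  ,,,,,,,,
,,,,,,,,
,,,,,,,,
,,,,@@,,
,,,@<,,,
,,,@@,,,
,,,,@@,,
,,,,,,,,
k=17  ,,,,,,,,
,,,,,,,,
,,,,,,,,
,,,,@@,,
,,,@,,,,
,,,@v,,,
,,,,@@,,
,,,,,,,,
k=18  ,,,,,,,,
,,,,,,,,
,,,,,,,,
,,,,@@,,
,,,@,,,,
,,,@,>,,
,,,,@@,,
,,,,,,,,
k=19  ,,,,,,,,
,,,,,,,,
,,,,,,,,
,,,,@@,,
,,,@,,,,
,,,@,@,,
,,,,@v,,
,,,,,,,,
k=20  ,,,,,,,,
,,,,,,,,
,,,,,,,,
,,,,@@,,
,,,@,,,,
,,,@,@,,
,,,,@,>,
,,,,,,,,
k=21  ,,,,,,,,
,,,,,,,,
,,,,,,,,
,,,,@@,,
,,,@,,,,
,,,@,@,,
,,,,@,@,
,,,,,,v,
k=22  ,,,,,,,,
,,,,,,,,
,,,,,,,,
,,,,@@,,
,,,@,,,,
,,,@,@,,
,,,,@,@,
,,,,,<@,

west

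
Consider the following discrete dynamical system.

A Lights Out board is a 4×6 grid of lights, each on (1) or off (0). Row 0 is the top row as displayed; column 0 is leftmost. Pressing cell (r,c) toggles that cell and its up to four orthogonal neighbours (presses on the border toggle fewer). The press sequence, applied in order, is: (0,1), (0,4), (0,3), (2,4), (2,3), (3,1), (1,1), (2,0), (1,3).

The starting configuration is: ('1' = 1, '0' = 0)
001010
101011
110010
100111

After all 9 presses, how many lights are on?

t=0: 001010
101011
110010
100111
t=1: 110010
111011
110010
100111
t=2: 110101
111001
110010
100111
t=3: 111011
111101
110010
100111
t=4: 111011
111111
110101
100101
t=5: 111011
111011
111011
100001
t=6: 111011
111011
101011
011001
t=7: 101011
000011
111011
011001
t=8: 101011
100011
001011
111001
t=9: 101111
101101
001111
111001

17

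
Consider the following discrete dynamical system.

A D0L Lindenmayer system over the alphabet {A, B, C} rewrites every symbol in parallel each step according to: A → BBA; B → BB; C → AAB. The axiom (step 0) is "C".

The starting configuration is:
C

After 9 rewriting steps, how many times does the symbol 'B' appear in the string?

0) C
1) AAB
2) BBABBABB
3) BBBBBBABBBBBBABBBB
4) BBBBBBBBBBBBBBABBBBBBBBBBBBBBABBBBBBBB
5) BBBBBBBBBBBBBBBBBBBBBBBBBBBBBBABBBBBBBBBBBBBBBBBBBBBBBBBBBBBBABBBBBBBBBBBBBBBB
6) BBBBBBBBBBBBBBBBBBBBBBBBBBBBBBBBBBBBBBBBBBBBBBBBBBBBBBBBBB…BBBBBBBBBBBBBBBBBBBBBBBBBABBBBBBBBBBBBBBBBBBBBBBBBBBBBBBBB  (len 158)
7) BBBBBBBBBBBBBBBBBBBBBBBBBBBBBBBBBBBBBBBBBBBBBBBBBBBBBBBBBB…BBBBBBBBBBBBBBBBBBBBBBBBBBBBBBBBBBBBBBBBBBBBBBBBBBBBBBBBBB  (len 318)
8) BBBBBBBBBBBBBBBBBBBBBBBBBBBBBBBBBBBBBBBBBBBBBBBBBBBBBBBBBB…BBBBBBBBBBBBBBBBBBBBBBBBBBBBBBBBBBBBBBBBBBBBBBBBBBBBBBBBBB  (len 638)
9) BBBBBBBBBBBBBBBBBBBBBBBBBBBBBBBBBBBBBBBBBBBBBBBBBBBBBBBBBB…BBBBBBBBBBBBBBBBBBBBBBBBBBBBBBBBBBBBBBBBBBBBBBBBBBBBBBBBBB  (len 1278)

1276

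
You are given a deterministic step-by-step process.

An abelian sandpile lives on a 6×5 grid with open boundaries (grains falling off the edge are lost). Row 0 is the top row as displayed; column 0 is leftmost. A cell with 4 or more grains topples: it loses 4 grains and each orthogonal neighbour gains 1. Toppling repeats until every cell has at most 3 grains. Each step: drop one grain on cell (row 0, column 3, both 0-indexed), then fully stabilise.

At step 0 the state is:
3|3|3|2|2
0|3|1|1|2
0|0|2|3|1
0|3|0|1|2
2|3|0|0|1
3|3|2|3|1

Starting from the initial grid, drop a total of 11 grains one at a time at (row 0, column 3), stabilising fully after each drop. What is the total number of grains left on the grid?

k=0  3|3|3|2|2
0|3|1|1|2
0|0|2|3|1
0|3|0|1|2
2|3|0|0|1
3|3|2|3|1
k=1  3|3|3|3|2
0|3|1|1|2
0|0|2|3|1
0|3|0|1|2
2|3|0|0|1
3|3|2|3|1
k=2  0|2|1|1|3
2|0|3|2|2
0|1|2|3|1
0|3|0|1|2
2|3|0|0|1
3|3|2|3|1
k=3  0|2|1|2|3
2|0|3|2|2
0|1|2|3|1
0|3|0|1|2
2|3|0|0|1
3|3|2|3|1
k=4  0|2|1|3|3
2|0|3|2|2
0|1|2|3|1
0|3|0|1|2
2|3|0|0|1
3|3|2|3|1
k=5  0|2|2|1|0
2|0|3|3|3
0|1|2|3|1
0|3|0|1|2
2|3|0|0|1
3|3|2|3|1
k=6  0|2|2|2|0
2|0|3|3|3
0|1|2|3|1
0|3|0|1|2
2|3|0|0|1
3|3|2|3|1
k=7  0|2|2|3|0
2|0|3|3|3
0|1|2|3|1
0|3|0|1|2
2|3|0|0|1
3|3|2|3|1
k=8  0|3|0|2|2
2|1|2|3|0
0|2|0|1|3
0|3|1|2|2
2|3|0|0|1
3|3|2|3|1
k=9  0|3|0|3|2
2|1|2|3|0
0|2|0|1|3
0|3|1|2|2
2|3|0|0|1
3|3|2|3|1
k=10  0|3|1|1|3
2|1|3|0|1
0|2|0|2|3
0|3|1|2|2
2|3|0|0|1
3|3|2|3|1
k=11  0|3|1|2|3
2|1|3|0|1
0|2|0|2|3
0|3|1|2|2
2|3|0|0|1
3|3|2|3|1

49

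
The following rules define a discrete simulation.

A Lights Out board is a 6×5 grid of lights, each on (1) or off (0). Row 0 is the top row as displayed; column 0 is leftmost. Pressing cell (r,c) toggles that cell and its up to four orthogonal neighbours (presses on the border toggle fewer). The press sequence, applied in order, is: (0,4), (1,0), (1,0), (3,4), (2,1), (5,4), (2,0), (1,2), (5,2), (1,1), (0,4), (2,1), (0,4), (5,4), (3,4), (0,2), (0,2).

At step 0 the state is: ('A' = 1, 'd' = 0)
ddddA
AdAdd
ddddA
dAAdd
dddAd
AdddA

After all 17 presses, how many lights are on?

20

0) ddddA
AdAdd
ddddA
dAAdd
dddAd
AdddA
1) dddAd
AdAdA
ddddA
dAAdd
dddAd
AdddA
2) AddAd
dAAdA
AdddA
dAAdd
dddAd
AdddA
3) dddAd
AdAdA
ddddA
dAAdd
dddAd
AdddA
4) dddAd
AdAdA
ddddd
dAAAA
dddAA
AdddA
5) dddAd
AAAdA
AAAdd
ddAAA
dddAA
AdddA
6) dddAd
AAAdA
AAAdd
ddAAA
dddAd
AddAd
7) dddAd
dAAdA
ddAdd
AdAAA
dddAd
AddAd
8) ddAAd
dddAA
ddddd
AdAAA
dddAd
AddAd
9) ddAAd
dddAA
ddddd
AdAAA
ddAAd
AAAdd
10) dAAAd
AAAAA
dAddd
AdAAA
ddAAd
AAAdd
11) dAAdA
AAAAd
dAddd
AdAAA
ddAAd
AAAdd
12) dAAdA
AdAAd
AdAdd
AAAAA
ddAAd
AAAdd
13) dAAAd
AdAAA
AdAdd
AAAAA
ddAAd
AAAdd
14) dAAAd
AdAAA
AdAdd
AAAAA
ddAAA
AAAAA
15) dAAAd
AdAAA
AdAdA
AAAdd
ddAAd
AAAAA
16) ddddd
AddAA
AdAdA
AAAdd
ddAAd
AAAAA
17) dAAAd
AdAAA
AdAdA
AAAdd
ddAAd
AAAAA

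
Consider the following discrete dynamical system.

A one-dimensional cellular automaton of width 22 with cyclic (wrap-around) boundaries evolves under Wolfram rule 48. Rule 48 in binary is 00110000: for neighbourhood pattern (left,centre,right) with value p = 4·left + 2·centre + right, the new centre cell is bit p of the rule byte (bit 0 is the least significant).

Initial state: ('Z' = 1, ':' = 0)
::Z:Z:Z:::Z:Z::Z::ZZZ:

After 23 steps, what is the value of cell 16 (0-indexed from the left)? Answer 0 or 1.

k=0  ::Z:Z:Z:::Z:Z::Z::ZZZ:
k=1  :::Z:Z:Z:::Z:Z::Z::::Z
k=2  Z:::Z:Z:Z:::Z:Z::Z::::
k=3  :Z:::Z:Z:Z:::Z:Z::Z:::
k=4  ::Z:::Z:Z:Z:::Z:Z::Z::
k=5  :::Z:::Z:Z:Z:::Z:Z::Z:
k=6  ::::Z:::Z:Z:Z:::Z:Z::Z
k=7  Z::::Z:::Z:Z:Z:::Z:Z::
k=8  :Z::::Z:::Z:Z:Z:::Z:Z:
k=9  ::Z::::Z:::Z:Z:Z:::Z:Z
k=10  Z::Z::::Z:::Z:Z:Z:::Z:
k=11  :Z::Z::::Z:::Z:Z:Z:::Z
k=12  Z:Z::Z::::Z:::Z:Z:Z:::
k=13  :Z:Z::Z::::Z:::Z:Z:Z::
k=14  ::Z:Z::Z::::Z:::Z:Z:Z:
k=15  :::Z:Z::Z::::Z:::Z:Z:Z
k=16  Z:::Z:Z::Z::::Z:::Z:Z:
k=17  :Z:::Z:Z::Z::::Z:::Z:Z
k=18  Z:Z:::Z:Z::Z::::Z:::Z:
k=19  :Z:Z:::Z:Z::Z::::Z:::Z
k=20  Z:Z:Z:::Z:Z::Z::::Z:::
k=21  :Z:Z:Z:::Z:Z::Z::::Z::
k=22  ::Z:Z:Z:::Z:Z::Z::::Z:
k=23  :::Z:Z:Z:::Z:Z::Z::::Z

1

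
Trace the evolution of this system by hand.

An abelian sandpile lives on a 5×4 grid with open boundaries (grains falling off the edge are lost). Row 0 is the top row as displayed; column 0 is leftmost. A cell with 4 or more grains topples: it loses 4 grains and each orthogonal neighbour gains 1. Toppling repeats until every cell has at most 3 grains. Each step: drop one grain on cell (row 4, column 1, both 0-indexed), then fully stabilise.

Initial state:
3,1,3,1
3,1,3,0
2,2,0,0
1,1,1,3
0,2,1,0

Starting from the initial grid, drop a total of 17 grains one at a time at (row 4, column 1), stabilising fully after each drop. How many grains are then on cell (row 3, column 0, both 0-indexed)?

step 0: 3,1,3,1
3,1,3,0
2,2,0,0
1,1,1,3
0,2,1,0
step 1: 3,1,3,1
3,1,3,0
2,2,0,0
1,1,1,3
0,3,1,0
step 2: 3,1,3,1
3,1,3,0
2,2,0,0
1,2,1,3
1,0,2,0
step 3: 3,1,3,1
3,1,3,0
2,2,0,0
1,2,1,3
1,1,2,0
step 4: 3,1,3,1
3,1,3,0
2,2,0,0
1,2,1,3
1,2,2,0
step 5: 3,1,3,1
3,1,3,0
2,2,0,0
1,2,1,3
1,3,2,0
step 6: 3,1,3,1
3,1,3,0
2,2,0,0
1,3,1,3
2,0,3,0
step 7: 3,1,3,1
3,1,3,0
2,2,0,0
1,3,1,3
2,1,3,0
step 8: 3,1,3,1
3,1,3,0
2,2,0,0
1,3,1,3
2,2,3,0
step 9: 3,1,3,1
3,1,3,0
2,2,0,0
1,3,1,3
2,3,3,0
step 10: 3,1,3,1
3,1,3,0
2,3,0,0
2,0,3,3
3,2,0,1
step 11: 3,1,3,1
3,1,3,0
2,3,0,0
2,0,3,3
3,3,0,1
step 12: 3,1,3,1
3,1,3,0
2,3,0,0
3,1,3,3
0,1,1,1
step 13: 3,1,3,1
3,1,3,0
2,3,0,0
3,1,3,3
0,2,1,1
step 14: 3,1,3,1
3,1,3,0
2,3,0,0
3,1,3,3
0,3,1,1
step 15: 3,1,3,1
3,1,3,0
2,3,0,0
3,2,3,3
1,0,2,1
step 16: 3,1,3,1
3,1,3,0
2,3,0,0
3,2,3,3
1,1,2,1
step 17: 3,1,3,1
3,1,3,0
2,3,0,0
3,2,3,3
1,2,2,1

3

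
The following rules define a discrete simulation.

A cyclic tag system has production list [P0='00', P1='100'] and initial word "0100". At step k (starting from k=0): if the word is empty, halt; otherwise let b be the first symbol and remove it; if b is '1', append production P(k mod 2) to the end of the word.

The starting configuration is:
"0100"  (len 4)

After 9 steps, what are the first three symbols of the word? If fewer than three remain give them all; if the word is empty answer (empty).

0) "0100"  (len 4)
1) "100"  (len 3)
2) "00100"  (len 5)
3) "0100"  (len 4)
4) "100"  (len 3)
5) "0000"  (len 4)
6) "000"  (len 3)
7) "00"  (len 2)
8) "0"  (len 1)
9) (halted — word empty)

(empty)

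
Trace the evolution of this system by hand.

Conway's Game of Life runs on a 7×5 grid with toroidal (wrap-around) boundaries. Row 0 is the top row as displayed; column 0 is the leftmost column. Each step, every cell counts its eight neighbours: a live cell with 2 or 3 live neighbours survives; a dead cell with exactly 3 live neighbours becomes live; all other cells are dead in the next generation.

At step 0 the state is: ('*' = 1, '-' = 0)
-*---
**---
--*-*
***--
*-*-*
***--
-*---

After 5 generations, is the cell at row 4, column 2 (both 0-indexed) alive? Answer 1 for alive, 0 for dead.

k=0  -*---
**---
--*-*
***--
*-*-*
***--
-*---
k=1  -**--
***--
--***
--*--
----*
--***
-----
k=2  *-*--
*---*
*---*
--*-*
--*-*
---**
-*---
k=3  *---*
---*-
-*---
-*--*
*-*-*
*-***
*****
k=4  -----
*---*
*-*--
-****
--*--
-----
-----
k=5  -----
**--*
--*--
*---*
-**--
-----
-----

1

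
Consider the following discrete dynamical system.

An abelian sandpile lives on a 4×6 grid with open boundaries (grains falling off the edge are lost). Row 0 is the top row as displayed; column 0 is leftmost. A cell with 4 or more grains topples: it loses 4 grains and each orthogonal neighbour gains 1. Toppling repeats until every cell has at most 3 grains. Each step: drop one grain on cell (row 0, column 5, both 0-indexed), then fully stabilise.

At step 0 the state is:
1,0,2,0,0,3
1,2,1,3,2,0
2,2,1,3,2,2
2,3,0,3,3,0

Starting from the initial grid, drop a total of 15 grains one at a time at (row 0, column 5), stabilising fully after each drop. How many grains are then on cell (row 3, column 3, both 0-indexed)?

step 0: 1,0,2,0,0,3
1,2,1,3,2,0
2,2,1,3,2,2
2,3,0,3,3,0
step 1: 1,0,2,0,1,0
1,2,1,3,2,1
2,2,1,3,2,2
2,3,0,3,3,0
step 2: 1,0,2,0,1,1
1,2,1,3,2,1
2,2,1,3,2,2
2,3,0,3,3,0
step 3: 1,0,2,0,1,2
1,2,1,3,2,1
2,2,1,3,2,2
2,3,0,3,3,0
step 4: 1,0,2,0,1,3
1,2,1,3,2,1
2,2,1,3,2,2
2,3,0,3,3,0
step 5: 1,0,2,0,2,0
1,2,1,3,2,2
2,2,1,3,2,2
2,3,0,3,3,0
step 6: 1,0,2,0,2,1
1,2,1,3,2,2
2,2,1,3,2,2
2,3,0,3,3,0
step 7: 1,0,2,0,2,2
1,2,1,3,2,2
2,2,1,3,2,2
2,3,0,3,3,0
step 8: 1,0,2,0,2,3
1,2,1,3,2,2
2,2,1,3,2,2
2,3,0,3,3,0
step 9: 1,0,2,0,3,0
1,2,1,3,2,3
2,2,1,3,2,2
2,3,0,3,3,0
step 10: 1,0,2,0,3,1
1,2,1,3,2,3
2,2,1,3,2,2
2,3,0,3,3,0
step 11: 1,0,2,0,3,2
1,2,1,3,2,3
2,2,1,3,2,2
2,3,0,3,3,0
step 12: 1,0,2,0,3,3
1,2,1,3,2,3
2,2,1,3,2,2
2,3,0,3,3,0
step 13: 1,0,2,2,1,2
1,2,2,1,2,2
2,2,2,2,2,0
2,3,1,1,1,2
step 14: 1,0,2,2,1,3
1,2,2,1,2,2
2,2,2,2,2,0
2,3,1,1,1,2
step 15: 1,0,2,2,2,0
1,2,2,1,2,3
2,2,2,2,2,0
2,3,1,1,1,2

1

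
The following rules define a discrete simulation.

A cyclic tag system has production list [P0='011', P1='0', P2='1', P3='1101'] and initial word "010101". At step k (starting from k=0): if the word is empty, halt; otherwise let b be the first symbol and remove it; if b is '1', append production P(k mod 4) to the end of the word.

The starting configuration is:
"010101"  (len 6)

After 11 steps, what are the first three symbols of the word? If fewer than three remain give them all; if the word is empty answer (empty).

011

t=0: "010101"  (len 6)
t=1: "10101"  (len 5)
t=2: "01010"  (len 5)
t=3: "1010"  (len 4)
t=4: "0101101"  (len 7)
t=5: "101101"  (len 6)
t=6: "011010"  (len 6)
t=7: "11010"  (len 5)
t=8: "10101101"  (len 8)
t=9: "0101101011"  (len 10)
t=10: "101101011"  (len 9)
t=11: "011010111"  (len 9)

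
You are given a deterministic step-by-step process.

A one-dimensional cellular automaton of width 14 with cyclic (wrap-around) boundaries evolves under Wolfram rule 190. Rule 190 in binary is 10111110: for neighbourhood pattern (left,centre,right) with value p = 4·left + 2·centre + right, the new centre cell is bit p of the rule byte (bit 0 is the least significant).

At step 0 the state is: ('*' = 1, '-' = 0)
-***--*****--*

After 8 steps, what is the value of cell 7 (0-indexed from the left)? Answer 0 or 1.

1

k=0  -***--*****--*
k=1  ***-******-***
k=2  **-******-****
k=3  *-******-*****
k=4  -******-******
k=5  ******-******-
k=6  *****-******-*
k=7  ****-******-**
k=8  ***-******-***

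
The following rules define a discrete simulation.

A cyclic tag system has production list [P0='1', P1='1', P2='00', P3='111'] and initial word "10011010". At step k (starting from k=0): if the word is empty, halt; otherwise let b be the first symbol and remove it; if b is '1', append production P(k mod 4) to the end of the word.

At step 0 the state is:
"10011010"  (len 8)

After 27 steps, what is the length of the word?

step 0: "10011010"  (len 8)
step 1: "00110101"  (len 8)
step 2: "0110101"  (len 7)
step 3: "110101"  (len 6)
step 4: "10101111"  (len 8)
step 5: "01011111"  (len 8)
step 6: "1011111"  (len 7)
step 7: "01111100"  (len 8)
step 8: "1111100"  (len 7)
step 9: "1111001"  (len 7)
step 10: "1110011"  (len 7)
step 11: "11001100"  (len 8)
step 12: "1001100111"  (len 10)
step 13: "0011001111"  (len 10)
step 14: "011001111"  (len 9)
step 15: "11001111"  (len 8)
step 16: "1001111111"  (len 10)
step 17: "0011111111"  (len 10)
step 18: "011111111"  (len 9)
step 19: "11111111"  (len 8)
step 20: "1111111111"  (len 10)
step 21: "1111111111"  (len 10)
step 22: "1111111111"  (len 10)
step 23: "11111111100"  (len 11)
step 24: "1111111100111"  (len 13)
step 25: "1111111001111"  (len 13)
step 26: "1111110011111"  (len 13)
step 27: "11111001111100"  (len 14)

14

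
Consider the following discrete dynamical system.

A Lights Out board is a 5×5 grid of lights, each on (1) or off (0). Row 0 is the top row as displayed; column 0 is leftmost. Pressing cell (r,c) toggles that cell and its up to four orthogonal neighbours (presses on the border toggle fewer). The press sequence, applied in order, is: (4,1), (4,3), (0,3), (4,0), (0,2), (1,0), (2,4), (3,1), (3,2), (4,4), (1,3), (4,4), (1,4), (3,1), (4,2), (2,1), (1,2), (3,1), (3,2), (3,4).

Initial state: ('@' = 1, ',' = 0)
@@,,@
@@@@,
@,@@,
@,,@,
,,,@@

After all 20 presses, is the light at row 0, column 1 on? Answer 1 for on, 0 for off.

0

t=0: @@,,@
@@@@,
@,@@,
@,,@,
,,,@@
t=1: @@,,@
@@@@,
@,@@,
@@,@,
@@@@@
t=2: @@,,@
@@@@,
@,@@,
@@,,,
@@,,,
t=3: @@@@,
@@@,,
@,@@,
@@,,,
@@,,,
t=4: @@@@,
@@@,,
@,@@,
,@,,,
,,,,,
t=5: @,,,,
@@,,,
@,@@,
,@,,,
,,,,,
t=6: ,,,,,
,,,,,
,,@@,
,@,,,
,,,,,
t=7: ,,,,,
,,,,@
,,@,@
,@,,@
,,,,,
t=8: ,,,,,
,,,,@
,@@,@
@,@,@
,@,,,
t=9: ,,,,,
,,,,@
,@,,@
@@,@@
,@@,,
t=10: ,,,,,
,,,,@
,@,,@
@@,@,
,@@@@
t=11: ,,,@,
,,@@,
,@,@@
@@,@,
,@@@@
t=12: ,,,@,
,,@@,
,@,@@
@@,@@
,@@,,
t=13: ,,,@@
,,@,@
,@,@,
@@,@@
,@@,,
t=14: ,,,@@
,,@,@
,,,@,
,,@@@
,,@,,
t=15: ,,,@@
,,@,@
,,,@,
,,,@@
,@,@,
t=16: ,,,@@
,@@,@
@@@@,
,@,@@
,@,@,
t=17: ,,@@@
,,,@@
@@,@,
,@,@@
,@,@,
t=18: ,,@@@
,,,@@
@,,@,
@,@@@
,,,@,
t=19: ,,@@@
,,,@@
@,@@,
@@,,@
,,@@,
t=20: ,,@@@
,,,@@
@,@@@
@@,@,
,,@@@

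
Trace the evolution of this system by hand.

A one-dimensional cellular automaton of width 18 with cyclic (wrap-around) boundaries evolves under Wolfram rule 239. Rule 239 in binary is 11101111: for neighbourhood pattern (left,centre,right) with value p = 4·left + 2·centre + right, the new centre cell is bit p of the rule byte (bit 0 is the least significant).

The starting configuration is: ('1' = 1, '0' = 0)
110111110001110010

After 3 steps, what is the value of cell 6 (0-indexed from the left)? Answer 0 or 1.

[0] 110111110001110010
[1] 111111110111110111
[2] 111111111111111111
[3] 111111111111111111

1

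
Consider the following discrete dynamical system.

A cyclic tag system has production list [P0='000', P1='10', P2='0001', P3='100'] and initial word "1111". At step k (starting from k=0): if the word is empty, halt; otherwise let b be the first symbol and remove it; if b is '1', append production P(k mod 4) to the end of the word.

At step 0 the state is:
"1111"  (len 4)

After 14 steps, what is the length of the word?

k=0  "1111"  (len 4)
k=1  "111000"  (len 6)
k=2  "1100010"  (len 7)
k=3  "1000100001"  (len 10)
k=4  "000100001100"  (len 12)
k=5  "00100001100"  (len 11)
k=6  "0100001100"  (len 10)
k=7  "100001100"  (len 9)
k=8  "00001100100"  (len 11)
k=9  "0001100100"  (len 10)
k=10  "001100100"  (len 9)
k=11  "01100100"  (len 8)
k=12  "1100100"  (len 7)
k=13  "100100000"  (len 9)
k=14  "0010000010"  (len 10)

10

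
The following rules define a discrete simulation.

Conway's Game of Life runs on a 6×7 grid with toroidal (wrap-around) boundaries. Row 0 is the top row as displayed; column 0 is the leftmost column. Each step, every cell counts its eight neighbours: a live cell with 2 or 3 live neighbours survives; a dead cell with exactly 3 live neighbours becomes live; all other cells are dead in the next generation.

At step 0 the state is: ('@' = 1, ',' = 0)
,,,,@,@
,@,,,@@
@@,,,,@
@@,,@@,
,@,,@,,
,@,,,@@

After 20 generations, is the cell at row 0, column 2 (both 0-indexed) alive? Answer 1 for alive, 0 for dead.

k=0  ,,,,@,@
,@,,,@@
@@,,,,@
@@,,@@,
,@,,@,,
,@,,,@@
k=1  ,,,,@,,
,@,,,,,
,,@,@,,
,,@,@@,
,@@,@,,
,,,,@,@
k=2  ,,,,,@,
,,,@,,,
,@@,@@,
,,@,@@,
,@@,@,,
,,,,@,,
k=3  ,,,,@,,
,,@@,@,
,@@,,@,
,,,,,,,
,@@,@,,
,,,@@@,
k=4  ,,@,,,,
,@@@,@,
,@@@@,,
,,,@,,,
,,@,@@,
,,@,,@,
k=5  ,,,,@,,
,,,,,,,
,@,,,,,
,@,,,@,
,,@,@@,
,@@,@@,
k=6  ,,,@@@,
,,,,,,,
,,,,,,,
,@@,@@,
,,@,,,@
,@@,,,,
k=7  ,,@@@,,
,,,,@,,
,,,,,,,
,@@@,@,
@,,,,@,
,@@,@@,
k=8  ,@@,,,,
,,,,@,,
,,@@@,,
,@@,@,@
@,,,,@,
,@@,,@@
k=9  @@@@,@,
,@,,@,,
,@@,@,,
@@@,@,@
,,,@@,,
,,@,,@@
k=10  @,,@,@,
,,,,@@,
,,,,@,,
@,,,@,,
,,,,@,,
@,,,,@@
k=11  @,,,,,,
,,,@,@@
,,,@@,,
,,,@@@,
@,,,@,,
@,,,,@,
k=12  @,,,@@,
,,,@,@@
,,@,,,@
,,,,,@,
,,,@,,,
@@,,,,,
k=13  @@,,@@,
@,,@,,,
,,,,@,@
,,,,,,,
,,,,,,,
@@,,@,@
k=14  ,,@@@@,
@@,@,,,
,,,,,,,
,,,,,,,
@,,,,,,
,@,,@,@
k=15  ,,,,,@@
,@,@,,,
,,,,,,,
,,,,,,,
@,,,,,,
@@@,@,@
k=16  ,,,@@@@
,,,,,,,
,,,,,,,
,,,,,,,
@,,,,,@
,@,,,,,
k=17  ,,,,@@,
,,,,@@,
,,,,,,,
,,,,,,,
@,,,,,,
,,,,@,,
k=18  ,,,@,,,
,,,,@@,
,,,,,,,
,,,,,,,
,,,,,,,
,,,,@@,
k=19  ,,,@,,,
,,,,@,,
,,,,,,,
,,,,,,,
,,,,,,,
,,,,@,,
k=20  ,,,@@,,
,,,,,,,
,,,,,,,
,,,,,,,
,,,,,,,
,,,,,,,

0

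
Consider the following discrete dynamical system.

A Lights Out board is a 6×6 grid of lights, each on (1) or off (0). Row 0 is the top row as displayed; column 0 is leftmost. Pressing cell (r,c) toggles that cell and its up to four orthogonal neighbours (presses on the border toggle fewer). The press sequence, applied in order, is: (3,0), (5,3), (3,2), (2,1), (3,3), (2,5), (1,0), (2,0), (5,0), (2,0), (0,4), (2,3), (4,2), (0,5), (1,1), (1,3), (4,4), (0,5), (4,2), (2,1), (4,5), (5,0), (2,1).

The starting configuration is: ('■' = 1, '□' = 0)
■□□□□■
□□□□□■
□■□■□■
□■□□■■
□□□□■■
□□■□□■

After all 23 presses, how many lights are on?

16

0) ■□□□□■
□□□□□■
□■□■□■
□■□□■■
□□□□■■
□□■□□■
1) ■□□□□■
□□□□□■
■■□■□■
■□□□■■
■□□□■■
□□■□□■
2) ■□□□□■
□□□□□■
■■□■□■
■□□□■■
■□□■■■
□□□■■■
3) ■□□□□■
□□□□□■
■■■■□■
■■■■■■
■□■■■■
□□□■■■
4) ■□□□□■
□■□□□■
□□□■□■
■□■■■■
■□■■■■
□□□■■■
5) ■□□□□■
□■□□□■
□□□□□■
■□□□□■
■□■□■■
□□□■■■
6) ■□□□□■
□■□□□□
□□□□■□
■□□□□□
■□■□■■
□□□■■■
7) □□□□□■
■□□□□□
■□□□■□
■□□□□□
■□■□■■
□□□■■■
8) □□□□□■
□□□□□□
□■□□■□
□□□□□□
■□■□■■
□□□■■■
9) □□□□□■
□□□□□□
□■□□■□
□□□□□□
□□■□■■
■■□■■■
10) □□□□□■
■□□□□□
■□□□■□
■□□□□□
□□■□■■
■■□■■■
11) □□□■■□
■□□□■□
■□□□■□
■□□□□□
□□■□■■
■■□■■■
12) □□□■■□
■□□■■□
■□■■□□
■□□■□□
□□■□■■
■■□■■■
13) □□□■■□
■□□■■□
■□■■□□
■□■■□□
□■□■■■
■■■■■■
14) □□□■□■
■□□■■■
■□■■□□
■□■■□□
□■□■■■
■■■■■■
15) □■□■□■
□■■■■■
■■■■□□
■□■■□□
□■□■■■
■■■■■■
16) □■□□□■
□■□□□■
■■■□□□
■□■■□□
□■□■■■
■■■■■■
17) □■□□□■
□■□□□■
■■■□□□
■□■■■□
□■□□□□
■■■■□■
18) □■□□■□
□■□□□□
■■■□□□
■□■■■□
□■□□□□
■■■■□■
19) □■□□■□
□■□□□□
■■■□□□
■□□■■□
□□■■□□
■■□■□■
20) □■□□■□
□□□□□□
□□□□□□
■■□■■□
□□■■□□
■■□■□■
21) □■□□■□
□□□□□□
□□□□□□
■■□■■■
□□■■■■
■■□■□□
22) □■□□■□
□□□□□□
□□□□□□
■■□■■■
■□■■■■
□□□■□□
23) □■□□■□
□■□□□□
■■■□□□
■□□■■■
■□■■■■
□□□■□□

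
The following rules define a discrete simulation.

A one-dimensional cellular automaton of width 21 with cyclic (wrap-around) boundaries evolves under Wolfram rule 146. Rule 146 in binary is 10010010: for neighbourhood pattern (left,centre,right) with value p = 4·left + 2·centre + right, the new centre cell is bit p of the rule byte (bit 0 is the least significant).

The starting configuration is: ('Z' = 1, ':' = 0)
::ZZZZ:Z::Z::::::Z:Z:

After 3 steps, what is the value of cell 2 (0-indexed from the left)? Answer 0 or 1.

0

k=0  ::ZZZZ:Z::Z::::::Z:Z:
k=1  :Z:ZZ:::ZZ:Z::::Z:::Z
k=2  :::::Z:Z::::Z::Z:Z:Z:
k=3  ::::Z:::Z::Z:ZZ:::::Z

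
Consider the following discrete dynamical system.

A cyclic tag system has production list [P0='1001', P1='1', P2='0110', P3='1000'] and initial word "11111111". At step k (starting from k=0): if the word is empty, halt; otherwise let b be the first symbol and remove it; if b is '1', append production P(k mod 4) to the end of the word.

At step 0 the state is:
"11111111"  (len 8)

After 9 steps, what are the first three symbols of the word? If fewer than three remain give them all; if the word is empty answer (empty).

step 0: "11111111"  (len 8)
step 1: "11111111001"  (len 11)
step 2: "11111110011"  (len 11)
step 3: "11111100110110"  (len 14)
step 4: "11111001101101000"  (len 17)
step 5: "11110011011010001001"  (len 20)
step 6: "11100110110100010011"  (len 20)
step 7: "11001101101000100110110"  (len 23)
step 8: "10011011010001001101101000"  (len 26)
step 9: "00110110100010011011010001001"  (len 29)

001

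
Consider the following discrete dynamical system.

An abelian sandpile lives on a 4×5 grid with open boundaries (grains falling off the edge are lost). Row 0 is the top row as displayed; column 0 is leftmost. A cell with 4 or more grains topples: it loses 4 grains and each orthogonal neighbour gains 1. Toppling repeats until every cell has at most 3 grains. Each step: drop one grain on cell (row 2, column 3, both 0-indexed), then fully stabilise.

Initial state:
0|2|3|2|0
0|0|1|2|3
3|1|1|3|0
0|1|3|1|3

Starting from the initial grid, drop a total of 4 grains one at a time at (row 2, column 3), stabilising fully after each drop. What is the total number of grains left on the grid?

0) 0|2|3|2|0
0|0|1|2|3
3|1|1|3|0
0|1|3|1|3
1) 0|2|3|2|0
0|0|1|3|3
3|1|2|0|1
0|1|3|2|3
2) 0|2|3|2|0
0|0|1|3|3
3|1|2|1|1
0|1|3|2|3
3) 0|2|3|2|0
0|0|1|3|3
3|1|2|2|1
0|1|3|2|3
4) 0|2|3|2|0
0|0|1|3|3
3|1|2|3|1
0|1|3|2|3

33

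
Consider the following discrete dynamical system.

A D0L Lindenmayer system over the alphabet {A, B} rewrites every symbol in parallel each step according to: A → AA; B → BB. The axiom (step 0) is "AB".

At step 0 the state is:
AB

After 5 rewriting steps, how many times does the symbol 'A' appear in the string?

32

[0] AB
[1] AABB
[2] AAAABBBB
[3] AAAAAAAABBBBBBBB
[4] AAAAAAAAAAAAAAAABBBBBBBBBBBBBBBB
[5] AAAAAAAAAAAAAAAAAAAAAAAAAAAAAAAABBBBBBBBBBBBBBBBBBBBBBBBBBBBBBBB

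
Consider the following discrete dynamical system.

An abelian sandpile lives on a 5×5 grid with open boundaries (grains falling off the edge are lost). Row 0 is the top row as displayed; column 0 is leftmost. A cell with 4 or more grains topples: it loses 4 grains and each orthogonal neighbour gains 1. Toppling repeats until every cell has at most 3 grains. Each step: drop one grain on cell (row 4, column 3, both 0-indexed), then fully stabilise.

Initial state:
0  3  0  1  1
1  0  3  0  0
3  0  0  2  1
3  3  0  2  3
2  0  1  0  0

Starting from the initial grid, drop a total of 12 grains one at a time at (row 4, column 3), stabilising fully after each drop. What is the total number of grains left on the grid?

step 0: 0  3  0  1  1
1  0  3  0  0
3  0  0  2  1
3  3  0  2  3
2  0  1  0  0
step 1: 0  3  0  1  1
1  0  3  0  0
3  0  0  2  1
3  3  0  2  3
2  0  1  1  0
step 2: 0  3  0  1  1
1  0  3  0  0
3  0  0  2  1
3  3  0  2  3
2  0  1  2  0
step 3: 0  3  0  1  1
1  0  3  0  0
3  0  0  2  1
3  3  0  2  3
2  0  1  3  0
step 4: 0  3  0  1  1
1  0  3  0  0
3  0  0  2  1
3  3  0  3  3
2  0  2  0  1
step 5: 0  3  0  1  1
1  0  3  0  0
3  0  0  2  1
3  3  0  3  3
2  0  2  1  1
step 6: 0  3  0  1  1
1  0  3  0  0
3  0  0  2  1
3  3  0  3  3
2  0  2  2  1
step 7: 0  3  0  1  1
1  0  3  0  0
3  0  0  2  1
3  3  0  3  3
2  0  2  3  1
step 8: 0  3  0  1  1
1  0  3  0  0
3  0  0  3  2
3  3  1  1  0
2  0  3  1  3
step 9: 0  3  0  1  1
1  0  3  0  0
3  0  0  3  2
3  3  1  1  0
2  0  3  2  3
step 10: 0  3  0  1  1
1  0  3  0  0
3  0  0  3  2
3  3  1  1  0
2  0  3  3  3
step 11: 0  3  0  1  1
1  0  3  0  0
3  0  0  3  2
3  3  2  2  1
2  1  0  2  0
step 12: 0  3  0  1  1
1  0  3  0  0
3  0  0  3  2
3  3  2  2  1
2  1  0  3  0

34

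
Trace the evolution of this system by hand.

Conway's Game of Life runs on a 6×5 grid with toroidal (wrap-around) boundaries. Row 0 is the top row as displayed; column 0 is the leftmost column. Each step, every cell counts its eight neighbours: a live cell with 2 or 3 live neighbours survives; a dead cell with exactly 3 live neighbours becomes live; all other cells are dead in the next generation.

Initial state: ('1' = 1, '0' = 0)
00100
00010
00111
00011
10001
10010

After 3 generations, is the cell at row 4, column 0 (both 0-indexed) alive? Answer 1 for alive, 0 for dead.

step 0: 00100
00010
00111
00011
10001
10010
step 1: 00111
00001
00100
00100
10000
11010
step 2: 01100
00101
00010
01000
10101
11010
step 3: 00001
01100
00110
11111
00111
00010

0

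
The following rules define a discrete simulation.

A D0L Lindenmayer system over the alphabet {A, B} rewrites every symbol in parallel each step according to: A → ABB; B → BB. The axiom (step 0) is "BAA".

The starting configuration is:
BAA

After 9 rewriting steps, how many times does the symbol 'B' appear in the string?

t=0: BAA
t=1: BBABBABB
t=2: BBBBABBBBBBABBBBBB
t=3: BBBBBBBBABBBBBBBBBBBBBBABBBBBBBBBBBBBB
t=4: BBBBBBBBBBBBBBBBABBBBBBBBBBBBBBBBBBBBBBBBBBBBBBABBBBBBBBBBBBBBBBBBBBBBBBBBBBBB
t=5: BBBBBBBBBBBBBBBBBBBBBBBBBBBBBBBBABBBBBBBBBBBBBBBBBBBBBBBBB…BBBBBBBBBBBBBBBBBBBBBBBBBBBBBBBBBBBBBBBBBBBBBBBBBBBBBBBBBB  (len 158)
t=6: BBBBBBBBBBBBBBBBBBBBBBBBBBBBBBBBBBBBBBBBBBBBBBBBBBBBBBBBBB…BBBBBBBBBBBBBBBBBBBBBBBBBBBBBBBBBBBBBBBBBBBBBBBBBBBBBBBBBB  (len 318)
t=7: BBBBBBBBBBBBBBBBBBBBBBBBBBBBBBBBBBBBBBBBBBBBBBBBBBBBBBBBBB…BBBBBBBBBBBBBBBBBBBBBBBBBBBBBBBBBBBBBBBBBBBBBBBBBBBBBBBBBB  (len 638)
t=8: BBBBBBBBBBBBBBBBBBBBBBBBBBBBBBBBBBBBBBBBBBBBBBBBBBBBBBBBBB…BBBBBBBBBBBBBBBBBBBBBBBBBBBBBBBBBBBBBBBBBBBBBBBBBBBBBBBBBB  (len 1278)
t=9: BBBBBBBBBBBBBBBBBBBBBBBBBBBBBBBBBBBBBBBBBBBBBBBBBBBBBBBBBB…BBBBBBBBBBBBBBBBBBBBBBBBBBBBBBBBBBBBBBBBBBBBBBBBBBBBBBBBBB  (len 2558)

2556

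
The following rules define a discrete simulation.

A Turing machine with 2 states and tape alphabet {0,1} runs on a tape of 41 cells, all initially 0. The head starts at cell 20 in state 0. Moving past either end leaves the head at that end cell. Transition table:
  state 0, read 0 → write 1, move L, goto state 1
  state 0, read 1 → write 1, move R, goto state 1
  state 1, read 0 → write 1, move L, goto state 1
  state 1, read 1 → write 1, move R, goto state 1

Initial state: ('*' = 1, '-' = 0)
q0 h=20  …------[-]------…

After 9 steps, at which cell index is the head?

0) q0 h=20  …------[-]------…
1) q1 h=19  …------[-]*-----…
2) q1 h=18  …------[-]**----…
3) q1 h=17  …------[-]***---…
4) q1 h=16  …------[-]****--…
5) q1 h=15  …------[-]*****-…
6) q1 h=14  …------[-]******…
7) q1 h=13  …------[-]******…
8) q1 h=12  …------[-]******…
9) q1 h=11  …------[-]******…

11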